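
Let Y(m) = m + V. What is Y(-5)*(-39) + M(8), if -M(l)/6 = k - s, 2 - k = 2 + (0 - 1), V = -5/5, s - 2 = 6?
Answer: 276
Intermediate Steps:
s = 8 (s = 2 + 6 = 8)
V = -1 (V = -5*⅕ = -1)
k = 1 (k = 2 - (2 + (0 - 1)) = 2 - (2 - 1) = 2 - 1*1 = 2 - 1 = 1)
Y(m) = -1 + m (Y(m) = m - 1 = -1 + m)
M(l) = 42 (M(l) = -6*(1 - 1*8) = -6*(1 - 8) = -6*(-7) = 42)
Y(-5)*(-39) + M(8) = (-1 - 5)*(-39) + 42 = -6*(-39) + 42 = 234 + 42 = 276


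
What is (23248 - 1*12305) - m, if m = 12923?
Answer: -1980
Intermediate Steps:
(23248 - 1*12305) - m = (23248 - 1*12305) - 1*12923 = (23248 - 12305) - 12923 = 10943 - 12923 = -1980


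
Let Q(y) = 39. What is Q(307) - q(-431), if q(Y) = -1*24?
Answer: 63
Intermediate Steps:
q(Y) = -24
Q(307) - q(-431) = 39 - 1*(-24) = 39 + 24 = 63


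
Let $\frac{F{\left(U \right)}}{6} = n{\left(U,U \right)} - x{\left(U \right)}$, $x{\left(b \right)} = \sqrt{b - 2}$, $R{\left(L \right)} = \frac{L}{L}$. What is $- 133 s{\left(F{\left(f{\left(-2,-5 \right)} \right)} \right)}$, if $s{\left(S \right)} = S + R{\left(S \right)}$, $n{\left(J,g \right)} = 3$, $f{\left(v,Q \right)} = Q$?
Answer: $-2527 + 798 i \sqrt{7} \approx -2527.0 + 2111.3 i$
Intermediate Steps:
$R{\left(L \right)} = 1$
$x{\left(b \right)} = \sqrt{-2 + b}$
$F{\left(U \right)} = 18 - 6 \sqrt{-2 + U}$ ($F{\left(U \right)} = 6 \left(3 - \sqrt{-2 + U}\right) = 18 - 6 \sqrt{-2 + U}$)
$s{\left(S \right)} = 1 + S$ ($s{\left(S \right)} = S + 1 = 1 + S$)
$- 133 s{\left(F{\left(f{\left(-2,-5 \right)} \right)} \right)} = - 133 \left(1 + \left(18 - 6 \sqrt{-2 - 5}\right)\right) = - 133 \left(1 + \left(18 - 6 \sqrt{-7}\right)\right) = - 133 \left(1 + \left(18 - 6 i \sqrt{7}\right)\right) = - 133 \left(19 - 6 i \sqrt{7}\right) = -2527 + 798 i \sqrt{7}$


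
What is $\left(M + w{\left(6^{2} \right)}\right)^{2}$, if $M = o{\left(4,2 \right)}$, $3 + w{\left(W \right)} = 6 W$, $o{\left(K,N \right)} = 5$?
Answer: $47524$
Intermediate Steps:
$w{\left(W \right)} = -3 + 6 W$
$M = 5$
$\left(M + w{\left(6^{2} \right)}\right)^{2} = \left(5 - \left(3 - 6 \cdot 6^{2}\right)\right)^{2} = \left(5 + \left(-3 + 6 \cdot 36\right)\right)^{2} = \left(5 + \left(-3 + 216\right)\right)^{2} = \left(5 + 213\right)^{2} = 218^{2} = 47524$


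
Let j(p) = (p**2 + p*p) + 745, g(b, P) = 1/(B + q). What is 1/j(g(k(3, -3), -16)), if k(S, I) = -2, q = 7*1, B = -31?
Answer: 288/214561 ≈ 0.0013423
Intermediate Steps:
q = 7
g(b, P) = -1/24 (g(b, P) = 1/(-31 + 7) = 1/(-24) = -1/24)
j(p) = 745 + 2*p**2 (j(p) = (p**2 + p**2) + 745 = 2*p**2 + 745 = 745 + 2*p**2)
1/j(g(k(3, -3), -16)) = 1/(745 + 2*(-1/24)**2) = 1/(745 + 2*(1/576)) = 1/(745 + 1/288) = 1/(214561/288) = 288/214561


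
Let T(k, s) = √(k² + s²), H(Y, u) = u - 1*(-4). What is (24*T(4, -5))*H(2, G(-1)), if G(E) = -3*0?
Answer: 96*√41 ≈ 614.70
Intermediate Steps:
G(E) = 0
H(Y, u) = 4 + u (H(Y, u) = u + 4 = 4 + u)
(24*T(4, -5))*H(2, G(-1)) = (24*√(4² + (-5)²))*(4 + 0) = (24*√(16 + 25))*4 = (24*√41)*4 = 96*√41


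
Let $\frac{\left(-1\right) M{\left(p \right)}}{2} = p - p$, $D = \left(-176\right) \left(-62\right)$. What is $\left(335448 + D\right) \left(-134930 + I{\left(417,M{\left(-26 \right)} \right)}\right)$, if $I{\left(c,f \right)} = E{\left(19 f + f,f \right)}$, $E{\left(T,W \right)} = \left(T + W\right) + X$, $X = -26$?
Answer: $-46743360160$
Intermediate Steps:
$D = 10912$
$M{\left(p \right)} = 0$ ($M{\left(p \right)} = - 2 \left(p - p\right) = \left(-2\right) 0 = 0$)
$E{\left(T,W \right)} = -26 + T + W$ ($E{\left(T,W \right)} = \left(T + W\right) - 26 = -26 + T + W$)
$I{\left(c,f \right)} = -26 + 21 f$ ($I{\left(c,f \right)} = -26 + \left(19 f + f\right) + f = -26 + 20 f + f = -26 + 21 f$)
$\left(335448 + D\right) \left(-134930 + I{\left(417,M{\left(-26 \right)} \right)}\right) = \left(335448 + 10912\right) \left(-134930 + \left(-26 + 21 \cdot 0\right)\right) = 346360 \left(-134930 + \left(-26 + 0\right)\right) = 346360 \left(-134930 - 26\right) = 346360 \left(-134956\right) = -46743360160$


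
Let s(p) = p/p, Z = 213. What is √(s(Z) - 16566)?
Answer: I*√16565 ≈ 128.71*I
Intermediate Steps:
s(p) = 1
√(s(Z) - 16566) = √(1 - 16566) = √(-16565) = I*√16565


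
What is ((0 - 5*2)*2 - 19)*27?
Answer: -1053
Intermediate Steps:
((0 - 5*2)*2 - 19)*27 = ((0 - 10)*2 - 19)*27 = (-10*2 - 19)*27 = (-20 - 19)*27 = -39*27 = -1053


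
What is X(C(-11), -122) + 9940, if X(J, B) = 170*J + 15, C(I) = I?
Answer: 8085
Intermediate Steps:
X(J, B) = 15 + 170*J
X(C(-11), -122) + 9940 = (15 + 170*(-11)) + 9940 = (15 - 1870) + 9940 = -1855 + 9940 = 8085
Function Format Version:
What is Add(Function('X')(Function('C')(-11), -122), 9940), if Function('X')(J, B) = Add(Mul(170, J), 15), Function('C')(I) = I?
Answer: 8085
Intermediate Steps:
Function('X')(J, B) = Add(15, Mul(170, J))
Add(Function('X')(Function('C')(-11), -122), 9940) = Add(Add(15, Mul(170, -11)), 9940) = Add(Add(15, -1870), 9940) = Add(-1855, 9940) = 8085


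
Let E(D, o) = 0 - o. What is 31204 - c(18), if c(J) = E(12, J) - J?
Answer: 31240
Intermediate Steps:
E(D, o) = -o
c(J) = -2*J (c(J) = -J - J = -2*J)
31204 - c(18) = 31204 - (-2)*18 = 31204 - 1*(-36) = 31204 + 36 = 31240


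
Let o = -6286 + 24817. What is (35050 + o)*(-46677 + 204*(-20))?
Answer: -2719610817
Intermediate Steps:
o = 18531
(35050 + o)*(-46677 + 204*(-20)) = (35050 + 18531)*(-46677 + 204*(-20)) = 53581*(-46677 - 4080) = 53581*(-50757) = -2719610817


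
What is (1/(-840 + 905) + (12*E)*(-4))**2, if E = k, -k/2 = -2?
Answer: 155725441/4225 ≈ 36858.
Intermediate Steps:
k = 4 (k = -2*(-2) = 4)
E = 4
(1/(-840 + 905) + (12*E)*(-4))**2 = (1/(-840 + 905) + (12*4)*(-4))**2 = (1/65 + 48*(-4))**2 = (1/65 - 192)**2 = (-12479/65)**2 = 155725441/4225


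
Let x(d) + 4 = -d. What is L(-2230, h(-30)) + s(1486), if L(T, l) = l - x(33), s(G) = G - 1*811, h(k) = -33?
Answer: 679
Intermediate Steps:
x(d) = -4 - d
s(G) = -811 + G (s(G) = G - 811 = -811 + G)
L(T, l) = 37 + l (L(T, l) = l - (-4 - 1*33) = l - (-4 - 33) = l - 1*(-37) = l + 37 = 37 + l)
L(-2230, h(-30)) + s(1486) = (37 - 33) + (-811 + 1486) = 4 + 675 = 679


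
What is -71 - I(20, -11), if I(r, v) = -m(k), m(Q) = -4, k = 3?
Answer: -75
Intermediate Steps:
I(r, v) = 4 (I(r, v) = -1*(-4) = 4)
-71 - I(20, -11) = -71 - 1*4 = -71 - 4 = -75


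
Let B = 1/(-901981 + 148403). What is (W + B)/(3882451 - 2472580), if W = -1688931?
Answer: -1272741245119/1062447768438 ≈ -1.1979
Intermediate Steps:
B = -1/753578 (B = 1/(-753578) = -1/753578 ≈ -1.3270e-6)
(W + B)/(3882451 - 2472580) = (-1688931 - 1/753578)/(3882451 - 2472580) = -1272741245119/753578/1409871 = -1272741245119/753578*1/1409871 = -1272741245119/1062447768438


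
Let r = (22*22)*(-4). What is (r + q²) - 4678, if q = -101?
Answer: 3587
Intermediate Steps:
r = -1936 (r = 484*(-4) = -1936)
(r + q²) - 4678 = (-1936 + (-101)²) - 4678 = (-1936 + 10201) - 4678 = 8265 - 4678 = 3587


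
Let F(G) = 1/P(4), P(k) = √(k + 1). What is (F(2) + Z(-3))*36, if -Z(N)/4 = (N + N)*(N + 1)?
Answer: -1728 + 36*√5/5 ≈ -1711.9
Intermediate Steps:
P(k) = √(1 + k)
Z(N) = -8*N*(1 + N) (Z(N) = -4*(N + N)*(N + 1) = -4*2*N*(1 + N) = -8*N*(1 + N))
F(G) = √5/5 (F(G) = 1/(√(1 + 4)) = 1/(√5) = √5/5)
(F(2) + Z(-3))*36 = (√5/5 - 8*(-3)*(1 - 3))*36 = (√5/5 - 8*(-3)*(-2))*36 = (√5/5 - 48)*36 = (-48 + √5/5)*36 = -1728 + 36*√5/5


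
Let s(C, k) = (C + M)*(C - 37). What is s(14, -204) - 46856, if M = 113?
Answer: -49777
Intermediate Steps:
s(C, k) = (-37 + C)*(113 + C) (s(C, k) = (C + 113)*(C - 37) = (113 + C)*(-37 + C) = (-37 + C)*(113 + C))
s(14, -204) - 46856 = (-4181 + 14**2 + 76*14) - 46856 = (-4181 + 196 + 1064) - 46856 = -2921 - 46856 = -49777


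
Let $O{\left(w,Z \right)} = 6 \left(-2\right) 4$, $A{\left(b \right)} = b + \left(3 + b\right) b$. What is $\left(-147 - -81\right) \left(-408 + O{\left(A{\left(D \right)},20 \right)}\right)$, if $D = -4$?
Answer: $30096$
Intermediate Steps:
$A{\left(b \right)} = b + b \left(3 + b\right)$
$O{\left(w,Z \right)} = -48$ ($O{\left(w,Z \right)} = \left(-12\right) 4 = -48$)
$\left(-147 - -81\right) \left(-408 + O{\left(A{\left(D \right)},20 \right)}\right) = \left(-147 - -81\right) \left(-408 - 48\right) = \left(-147 + 81\right) \left(-456\right) = \left(-66\right) \left(-456\right) = 30096$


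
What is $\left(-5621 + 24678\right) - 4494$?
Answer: $14563$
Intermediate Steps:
$\left(-5621 + 24678\right) - 4494 = 19057 - 4494 = 14563$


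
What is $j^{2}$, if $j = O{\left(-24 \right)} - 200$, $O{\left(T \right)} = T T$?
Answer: $141376$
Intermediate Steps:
$O{\left(T \right)} = T^{2}$
$j = 376$ ($j = \left(-24\right)^{2} - 200 = 576 - 200 = 376$)
$j^{2} = 376^{2} = 141376$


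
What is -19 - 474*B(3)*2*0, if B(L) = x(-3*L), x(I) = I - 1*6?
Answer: -19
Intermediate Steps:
x(I) = -6 + I (x(I) = I - 6 = -6 + I)
B(L) = -6 - 3*L
-19 - 474*B(3)*2*0 = -19 - 474*(-6 - 3*3)*2*0 = -19 - 474*(-6 - 9)*2*0 = -19 - 474*(-15*2)*0 = -19 - (-14220)*0 = -19 - 474*0 = -19 + 0 = -19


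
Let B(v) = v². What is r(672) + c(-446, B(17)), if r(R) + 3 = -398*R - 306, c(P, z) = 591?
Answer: -267174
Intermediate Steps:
r(R) = -309 - 398*R (r(R) = -3 + (-398*R - 306) = -3 + (-306 - 398*R) = -309 - 398*R)
r(672) + c(-446, B(17)) = (-309 - 398*672) + 591 = (-309 - 267456) + 591 = -267765 + 591 = -267174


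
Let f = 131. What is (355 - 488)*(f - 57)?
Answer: -9842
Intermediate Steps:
(355 - 488)*(f - 57) = (355 - 488)*(131 - 57) = -133*74 = -9842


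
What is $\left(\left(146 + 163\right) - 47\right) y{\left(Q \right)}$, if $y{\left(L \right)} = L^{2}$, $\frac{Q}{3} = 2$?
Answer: $9432$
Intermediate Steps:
$Q = 6$ ($Q = 3 \cdot 2 = 6$)
$\left(\left(146 + 163\right) - 47\right) y{\left(Q \right)} = \left(\left(146 + 163\right) - 47\right) 6^{2} = \left(309 - 47\right) 36 = 262 \cdot 36 = 9432$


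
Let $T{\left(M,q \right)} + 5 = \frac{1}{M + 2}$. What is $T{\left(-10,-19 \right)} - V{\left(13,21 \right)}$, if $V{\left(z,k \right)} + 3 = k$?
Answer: $- \frac{185}{8} \approx -23.125$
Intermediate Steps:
$V{\left(z,k \right)} = -3 + k$
$T{\left(M,q \right)} = -5 + \frac{1}{2 + M}$ ($T{\left(M,q \right)} = -5 + \frac{1}{M + 2} = -5 + \frac{1}{2 + M}$)
$T{\left(-10,-19 \right)} - V{\left(13,21 \right)} = \frac{-9 - -50}{2 - 10} - \left(-3 + 21\right) = \frac{-9 + 50}{-8} - 18 = \left(- \frac{1}{8}\right) 41 - 18 = - \frac{41}{8} - 18 = - \frac{185}{8}$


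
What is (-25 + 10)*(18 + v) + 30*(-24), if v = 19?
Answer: -1275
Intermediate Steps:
(-25 + 10)*(18 + v) + 30*(-24) = (-25 + 10)*(18 + 19) + 30*(-24) = -15*37 - 720 = -555 - 720 = -1275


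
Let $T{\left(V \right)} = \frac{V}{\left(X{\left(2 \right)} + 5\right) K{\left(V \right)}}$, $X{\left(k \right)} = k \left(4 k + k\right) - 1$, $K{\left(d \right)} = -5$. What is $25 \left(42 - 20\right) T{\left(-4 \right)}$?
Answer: $\frac{55}{3} \approx 18.333$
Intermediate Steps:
$X{\left(k \right)} = -1 + 5 k^{2}$ ($X{\left(k \right)} = k 5 k - 1 = 5 k^{2} - 1 = -1 + 5 k^{2}$)
$T{\left(V \right)} = - \frac{V}{120}$ ($T{\left(V \right)} = \frac{V}{\left(\left(-1 + 5 \cdot 2^{2}\right) + 5\right) \left(-5\right)} = \frac{V}{\left(\left(-1 + 5 \cdot 4\right) + 5\right) \left(-5\right)} = \frac{V}{\left(\left(-1 + 20\right) + 5\right) \left(-5\right)} = \frac{V}{\left(19 + 5\right) \left(-5\right)} = \frac{V}{24 \left(-5\right)} = \frac{V}{-120} = V \left(- \frac{1}{120}\right) = - \frac{V}{120}$)
$25 \left(42 - 20\right) T{\left(-4 \right)} = 25 \left(42 - 20\right) \left(\left(- \frac{1}{120}\right) \left(-4\right)\right) = 25 \cdot 22 \cdot \frac{1}{30} = 550 \cdot \frac{1}{30} = \frac{55}{3}$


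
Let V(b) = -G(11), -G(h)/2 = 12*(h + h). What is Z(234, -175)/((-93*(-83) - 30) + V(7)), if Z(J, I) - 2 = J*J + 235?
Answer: 18331/2739 ≈ 6.6926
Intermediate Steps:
G(h) = -48*h (G(h) = -24*(h + h) = -24*2*h = -48*h)
Z(J, I) = 237 + J² (Z(J, I) = 2 + (J*J + 235) = 2 + (J² + 235) = 2 + (235 + J²) = 237 + J²)
V(b) = 528 (V(b) = -(-48)*11 = -1*(-528) = 528)
Z(234, -175)/((-93*(-83) - 30) + V(7)) = (237 + 234²)/((-93*(-83) - 30) + 528) = (237 + 54756)/((7719 - 30) + 528) = 54993/(7689 + 528) = 54993/8217 = 54993*(1/8217) = 18331/2739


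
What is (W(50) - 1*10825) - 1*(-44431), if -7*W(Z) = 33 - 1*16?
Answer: 235225/7 ≈ 33604.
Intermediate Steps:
W(Z) = -17/7 (W(Z) = -(33 - 1*16)/7 = -(33 - 16)/7 = -⅐*17 = -17/7)
(W(50) - 1*10825) - 1*(-44431) = (-17/7 - 1*10825) - 1*(-44431) = (-17/7 - 10825) + 44431 = -75792/7 + 44431 = 235225/7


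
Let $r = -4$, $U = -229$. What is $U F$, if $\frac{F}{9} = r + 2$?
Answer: $4122$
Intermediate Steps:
$F = -18$ ($F = 9 \left(-4 + 2\right) = 9 \left(-2\right) = -18$)
$U F = \left(-229\right) \left(-18\right) = 4122$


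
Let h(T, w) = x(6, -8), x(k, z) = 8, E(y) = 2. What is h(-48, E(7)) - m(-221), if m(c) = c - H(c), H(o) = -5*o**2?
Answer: -243976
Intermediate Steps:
m(c) = c + 5*c**2 (m(c) = c - (-5)*c**2 = c + 5*c**2)
h(T, w) = 8
h(-48, E(7)) - m(-221) = 8 - (-221)*(1 + 5*(-221)) = 8 - (-221)*(1 - 1105) = 8 - (-221)*(-1104) = 8 - 1*243984 = 8 - 243984 = -243976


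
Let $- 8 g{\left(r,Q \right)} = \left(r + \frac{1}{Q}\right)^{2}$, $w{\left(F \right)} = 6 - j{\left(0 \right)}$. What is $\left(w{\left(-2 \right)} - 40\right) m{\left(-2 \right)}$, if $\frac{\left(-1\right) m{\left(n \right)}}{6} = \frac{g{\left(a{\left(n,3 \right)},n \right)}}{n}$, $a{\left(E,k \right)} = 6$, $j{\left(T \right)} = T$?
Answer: $\frac{6171}{16} \approx 385.69$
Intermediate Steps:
$w{\left(F \right)} = 6$ ($w{\left(F \right)} = 6 - 0 = 6 + 0 = 6$)
$g{\left(r,Q \right)} = - \frac{\left(r + \frac{1}{Q}\right)^{2}}{8}$
$m{\left(n \right)} = \frac{3 \left(1 + 6 n\right)^{2}}{4 n^{3}}$ ($m{\left(n \right)} = - 6 \frac{\left(- \frac{1}{8}\right) \frac{1}{n^{2}} \left(1 + n 6\right)^{2}}{n} = - 6 \frac{\left(- \frac{1}{8}\right) \frac{1}{n^{2}} \left(1 + 6 n\right)^{2}}{n} = - 6 \left(- \frac{\left(1 + 6 n\right)^{2}}{8 n^{3}}\right) = \frac{3 \left(1 + 6 n\right)^{2}}{4 n^{3}}$)
$\left(w{\left(-2 \right)} - 40\right) m{\left(-2 \right)} = \left(6 - 40\right) \frac{3 \left(1 + 6 \left(-2\right)\right)^{2}}{4 \left(-8\right)} = - 34 \cdot \frac{3}{4} \left(- \frac{1}{8}\right) \left(1 - 12\right)^{2} = - 34 \cdot \frac{3}{4} \left(- \frac{1}{8}\right) \left(-11\right)^{2} = - 34 \cdot \frac{3}{4} \left(- \frac{1}{8}\right) 121 = \left(-34\right) \left(- \frac{363}{32}\right) = \frac{6171}{16}$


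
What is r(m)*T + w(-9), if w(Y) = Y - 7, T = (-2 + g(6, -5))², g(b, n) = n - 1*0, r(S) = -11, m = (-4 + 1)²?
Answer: -555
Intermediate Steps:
m = 9 (m = (-3)² = 9)
g(b, n) = n (g(b, n) = n + 0 = n)
T = 49 (T = (-2 - 5)² = (-7)² = 49)
w(Y) = -7 + Y
r(m)*T + w(-9) = -11*49 + (-7 - 9) = -539 - 16 = -555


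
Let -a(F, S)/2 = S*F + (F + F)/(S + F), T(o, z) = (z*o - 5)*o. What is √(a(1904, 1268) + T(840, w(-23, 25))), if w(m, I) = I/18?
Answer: 2*I*√605698930382/793 ≈ 1962.8*I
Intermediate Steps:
w(m, I) = I/18 (w(m, I) = I*(1/18) = I/18)
T(o, z) = o*(-5 + o*z) (T(o, z) = (o*z - 5)*o = (-5 + o*z)*o = o*(-5 + o*z))
a(F, S) = -4*F/(F + S) - 2*F*S (a(F, S) = -2*(S*F + (F + F)/(S + F)) = -2*(F*S + (2*F)/(F + S)) = -2*(F*S + 2*F/(F + S)) = -4*F/(F + S) - 2*F*S)
√(a(1904, 1268) + T(840, w(-23, 25))) = √(-2*1904*(2 + 1268² + 1904*1268)/(1904 + 1268) + 840*(-5 + 840*((1/18)*25))) = √(-2*1904*(2 + 1607824 + 2414272)/3172 + 840*(-5 + 840*(25/18))) = √(-2*1904*1/3172*4022098 + 840*(-5 + 3500/3)) = √(-3829037296/793 + 840*(3485/3)) = √(-3829037296/793 + 975800) = √(-3055227896/793) = 2*I*√605698930382/793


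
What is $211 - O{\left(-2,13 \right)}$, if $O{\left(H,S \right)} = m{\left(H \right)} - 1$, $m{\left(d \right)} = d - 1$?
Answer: $215$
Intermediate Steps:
$m{\left(d \right)} = -1 + d$
$O{\left(H,S \right)} = -2 + H$ ($O{\left(H,S \right)} = \left(-1 + H\right) - 1 = -2 + H$)
$211 - O{\left(-2,13 \right)} = 211 - \left(-2 - 2\right) = 211 - -4 = 211 + 4 = 215$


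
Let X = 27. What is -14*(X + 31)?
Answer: -812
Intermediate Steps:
-14*(X + 31) = -14*(27 + 31) = -14*58 = -812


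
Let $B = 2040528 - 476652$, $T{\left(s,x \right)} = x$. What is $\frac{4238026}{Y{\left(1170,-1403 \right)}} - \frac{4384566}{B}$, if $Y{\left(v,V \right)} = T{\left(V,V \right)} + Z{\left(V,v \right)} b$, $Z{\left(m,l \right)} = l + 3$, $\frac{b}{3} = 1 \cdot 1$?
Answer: $\frac{1998330135}{999143} \approx 2000.0$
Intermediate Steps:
$b = 3$ ($b = 3 \cdot 1 \cdot 1 = 3 \cdot 1 = 3$)
$Z{\left(m,l \right)} = 3 + l$
$B = 1563876$ ($B = 2040528 - 476652 = 1563876$)
$Y{\left(v,V \right)} = 9 + V + 3 v$ ($Y{\left(v,V \right)} = V + \left(3 + v\right) 3 = V + \left(9 + 3 v\right) = 9 + V + 3 v$)
$\frac{4238026}{Y{\left(1170,-1403 \right)}} - \frac{4384566}{B} = \frac{4238026}{9 - 1403 + 3 \cdot 1170} - \frac{4384566}{1563876} = \frac{4238026}{9 - 1403 + 3510} - \frac{243587}{86882} = \frac{4238026}{2116} - \frac{243587}{86882} = 4238026 \cdot \frac{1}{2116} - \frac{243587}{86882} = \frac{92131}{46} - \frac{243587}{86882} = \frac{1998330135}{999143}$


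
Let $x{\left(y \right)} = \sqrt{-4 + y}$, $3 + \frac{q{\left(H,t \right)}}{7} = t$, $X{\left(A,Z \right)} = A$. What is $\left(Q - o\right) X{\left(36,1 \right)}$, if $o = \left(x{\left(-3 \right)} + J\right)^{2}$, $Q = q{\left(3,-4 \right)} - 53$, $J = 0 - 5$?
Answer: $-4320 + 360 i \sqrt{7} \approx -4320.0 + 952.47 i$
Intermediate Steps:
$J = -5$
$q{\left(H,t \right)} = -21 + 7 t$
$Q = -102$ ($Q = \left(-21 + 7 \left(-4\right)\right) - 53 = \left(-21 - 28\right) - 53 = -49 - 53 = -102$)
$o = \left(-5 + i \sqrt{7}\right)^{2}$ ($o = \left(\sqrt{-4 - 3} - 5\right)^{2} = \left(\sqrt{-7} - 5\right)^{2} = \left(i \sqrt{7} - 5\right)^{2} = \left(-5 + i \sqrt{7}\right)^{2} \approx 18.0 - 26.458 i$)
$\left(Q - o\right) X{\left(36,1 \right)} = \left(-102 - \left(5 - i \sqrt{7}\right)^{2}\right) 36 = -3672 - 36 \left(5 - i \sqrt{7}\right)^{2}$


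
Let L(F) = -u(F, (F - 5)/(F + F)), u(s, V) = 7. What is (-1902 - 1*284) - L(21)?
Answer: -2179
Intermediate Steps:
L(F) = -7 (L(F) = -1*7 = -7)
(-1902 - 1*284) - L(21) = (-1902 - 1*284) - 1*(-7) = (-1902 - 284) + 7 = -2186 + 7 = -2179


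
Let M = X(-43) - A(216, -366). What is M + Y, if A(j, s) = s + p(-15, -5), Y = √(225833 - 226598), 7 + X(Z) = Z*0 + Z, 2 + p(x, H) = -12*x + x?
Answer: 153 + 3*I*√85 ≈ 153.0 + 27.659*I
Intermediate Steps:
p(x, H) = -2 - 11*x (p(x, H) = -2 + (-12*x + x) = -2 - 11*x)
X(Z) = -7 + Z (X(Z) = -7 + (Z*0 + Z) = -7 + (0 + Z) = -7 + Z)
Y = 3*I*√85 (Y = √(-765) = 3*I*√85 ≈ 27.659*I)
A(j, s) = 163 + s (A(j, s) = s + (-2 - 11*(-15)) = s + (-2 + 165) = s + 163 = 163 + s)
M = 153 (M = (-7 - 43) - (163 - 366) = -50 - 1*(-203) = -50 + 203 = 153)
M + Y = 153 + 3*I*√85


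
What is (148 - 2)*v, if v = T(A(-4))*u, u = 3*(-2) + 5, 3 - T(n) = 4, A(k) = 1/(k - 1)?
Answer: 146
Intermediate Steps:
A(k) = 1/(-1 + k)
T(n) = -1 (T(n) = 3 - 1*4 = 3 - 4 = -1)
u = -1 (u = -6 + 5 = -1)
v = 1 (v = -1*(-1) = 1)
(148 - 2)*v = (148 - 2)*1 = 146*1 = 146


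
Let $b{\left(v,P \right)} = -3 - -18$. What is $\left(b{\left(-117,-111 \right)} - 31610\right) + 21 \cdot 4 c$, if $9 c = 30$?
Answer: $-31315$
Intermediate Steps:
$c = \frac{10}{3}$ ($c = \frac{1}{9} \cdot 30 = \frac{10}{3} \approx 3.3333$)
$b{\left(v,P \right)} = 15$ ($b{\left(v,P \right)} = -3 + 18 = 15$)
$\left(b{\left(-117,-111 \right)} - 31610\right) + 21 \cdot 4 c = \left(15 - 31610\right) + 21 \cdot 4 \cdot \frac{10}{3} = -31595 + 84 \cdot \frac{10}{3} = -31595 + 280 = -31315$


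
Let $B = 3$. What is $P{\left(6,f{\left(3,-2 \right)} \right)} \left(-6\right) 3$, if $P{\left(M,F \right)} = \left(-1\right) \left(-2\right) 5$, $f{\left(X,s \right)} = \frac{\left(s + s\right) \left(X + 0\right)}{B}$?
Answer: $-180$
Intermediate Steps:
$f{\left(X,s \right)} = \frac{2 X s}{3}$ ($f{\left(X,s \right)} = \frac{\left(s + s\right) \left(X + 0\right)}{3} = 2 s X \frac{1}{3} = 2 X s \frac{1}{3} = \frac{2 X s}{3}$)
$P{\left(M,F \right)} = 10$ ($P{\left(M,F \right)} = 2 \cdot 5 = 10$)
$P{\left(6,f{\left(3,-2 \right)} \right)} \left(-6\right) 3 = 10 \left(-6\right) 3 = \left(-60\right) 3 = -180$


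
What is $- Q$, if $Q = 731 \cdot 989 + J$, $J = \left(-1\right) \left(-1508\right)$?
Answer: $-724467$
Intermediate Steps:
$J = 1508$
$Q = 724467$ ($Q = 731 \cdot 989 + 1508 = 722959 + 1508 = 724467$)
$- Q = \left(-1\right) 724467 = -724467$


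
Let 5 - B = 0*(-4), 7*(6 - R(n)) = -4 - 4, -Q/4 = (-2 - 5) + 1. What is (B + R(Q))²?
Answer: 7225/49 ≈ 147.45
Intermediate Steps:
Q = 24 (Q = -4*((-2 - 5) + 1) = -4*(-7 + 1) = -4*(-6) = 24)
R(n) = 50/7 (R(n) = 6 - (-4 - 4)/7 = 6 - ⅐*(-8) = 6 + 8/7 = 50/7)
B = 5 (B = 5 - 0*(-4) = 5 - 1*0 = 5 + 0 = 5)
(B + R(Q))² = (5 + 50/7)² = (85/7)² = 7225/49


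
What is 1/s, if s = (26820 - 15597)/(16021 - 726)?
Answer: 15295/11223 ≈ 1.3628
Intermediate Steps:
s = 11223/15295 ≈ 0.73377
1/s = 1/(11223/15295) = 15295/11223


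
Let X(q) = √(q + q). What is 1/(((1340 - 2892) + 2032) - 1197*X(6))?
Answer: -40/1413609 - 133*√3/942406 ≈ -0.00027274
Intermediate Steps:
X(q) = √2*√q (X(q) = √(2*q) = √2*√q)
1/(((1340 - 2892) + 2032) - 1197*X(6)) = 1/(((1340 - 2892) + 2032) - 1197*√2*√6) = 1/((-1552 + 2032) - 2394*√3) = 1/(480 - 2394*√3)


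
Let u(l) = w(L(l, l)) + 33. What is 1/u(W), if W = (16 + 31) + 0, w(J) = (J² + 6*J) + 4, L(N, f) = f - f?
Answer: 1/37 ≈ 0.027027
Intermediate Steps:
L(N, f) = 0
w(J) = 4 + J² + 6*J
W = 47 (W = 47 + 0 = 47)
u(l) = 37 (u(l) = (4 + 0² + 6*0) + 33 = (4 + 0 + 0) + 33 = 4 + 33 = 37)
1/u(W) = 1/37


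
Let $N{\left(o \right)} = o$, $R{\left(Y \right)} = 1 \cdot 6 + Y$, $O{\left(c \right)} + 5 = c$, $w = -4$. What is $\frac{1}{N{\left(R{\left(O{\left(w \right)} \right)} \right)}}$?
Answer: $- \frac{1}{3} \approx -0.33333$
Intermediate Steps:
$O{\left(c \right)} = -5 + c$
$R{\left(Y \right)} = 6 + Y$
$\frac{1}{N{\left(R{\left(O{\left(w \right)} \right)} \right)}} = \frac{1}{6 - 9} = \frac{1}{-3} = - \frac{1}{3}$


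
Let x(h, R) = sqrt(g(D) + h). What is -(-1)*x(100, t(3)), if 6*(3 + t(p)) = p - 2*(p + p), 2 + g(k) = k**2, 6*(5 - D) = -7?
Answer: sqrt(4897)/6 ≈ 11.663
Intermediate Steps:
D = 37/6 (D = 5 - 1/6*(-7) = 5 + 7/6 = 37/6 ≈ 6.1667)
g(k) = -2 + k**2
t(p) = -3 - p/2 (t(p) = -3 + (p - 2*(p + p))/6 = -3 + (p - 4*p)/6 = -3 + (-3*p)/6 = -3 - p/2)
x(h, R) = sqrt(1297/36 + h) (x(h, R) = sqrt((-2 + (37/6)**2) + h) = sqrt((-2 + 1369/36) + h) = sqrt(1297/36 + h))
-(-1)*x(100, t(3)) = -(-1)*sqrt(1297 + 36*100)/6 = -(-1)*sqrt(1297 + 3600)/6 = -(-1)*sqrt(4897)/6 = sqrt(4897)/6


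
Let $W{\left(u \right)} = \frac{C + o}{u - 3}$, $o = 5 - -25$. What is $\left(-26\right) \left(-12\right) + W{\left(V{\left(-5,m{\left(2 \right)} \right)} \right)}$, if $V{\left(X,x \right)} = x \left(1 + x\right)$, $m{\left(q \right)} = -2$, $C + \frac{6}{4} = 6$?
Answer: $\frac{555}{2} \approx 277.5$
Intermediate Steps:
$C = \frac{9}{2}$ ($C = - \frac{3}{2} + 6 = \frac{9}{2} \approx 4.5$)
$o = 30$ ($o = 5 + 25 = 30$)
$W{\left(u \right)} = \frac{69}{2 \left(-3 + u\right)}$ ($W{\left(u \right)} = \frac{\frac{9}{2} + 30}{u - 3} = \frac{69}{2 \left(-3 + u\right)}$)
$\left(-26\right) \left(-12\right) + W{\left(V{\left(-5,m{\left(2 \right)} \right)} \right)} = \left(-26\right) \left(-12\right) + \frac{69}{2 \left(-3 - 2 \left(1 - 2\right)\right)} = 312 + \frac{69}{2 \left(-3 - -2\right)} = 312 + \frac{69}{2 \left(-3 + 2\right)} = 312 + \frac{69}{2 \left(-1\right)} = 312 + \frac{69}{2} \left(-1\right) = 312 - \frac{69}{2} = \frac{555}{2}$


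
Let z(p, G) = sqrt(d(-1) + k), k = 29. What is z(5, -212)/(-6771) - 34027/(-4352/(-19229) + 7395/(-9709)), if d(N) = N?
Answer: 907521288821/14277841 - 2*sqrt(7)/6771 ≈ 63562.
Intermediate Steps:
z(p, G) = 2*sqrt(7) (z(p, G) = sqrt(-1 + 29) = sqrt(28) = 2*sqrt(7))
z(5, -212)/(-6771) - 34027/(-4352/(-19229) + 7395/(-9709)) = (2*sqrt(7))/(-6771) - 34027/(-4352/(-19229) + 7395/(-9709)) = (2*sqrt(7))*(-1/6771) - 34027/(-4352*(-1/19229) + 7395*(-1/9709)) = -2*sqrt(7)/6771 - 34027/(4352/19229 - 7395/9709) = -2*sqrt(7)/6771 - 34027/(-14277841/26670623) = -2*sqrt(7)/6771 - 34027*(-26670623/14277841) = -2*sqrt(7)/6771 + 907521288821/14277841 = 907521288821/14277841 - 2*sqrt(7)/6771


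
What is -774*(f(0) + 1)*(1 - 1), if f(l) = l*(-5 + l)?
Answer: 0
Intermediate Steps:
-774*(f(0) + 1)*(1 - 1) = -774*(0*(-5 + 0) + 1)*(1 - 1) = -774*(0*(-5) + 1)*0 = -774*(0 + 1)*0 = -774*0 = 0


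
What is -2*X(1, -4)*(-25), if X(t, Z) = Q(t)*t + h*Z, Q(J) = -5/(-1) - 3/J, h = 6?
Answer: -1100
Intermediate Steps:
Q(J) = 5 - 3/J (Q(J) = -5*(-1) - 3/J = 5 - 3/J)
X(t, Z) = 6*Z + t*(5 - 3/t) (X(t, Z) = (5 - 3/t)*t + 6*Z = t*(5 - 3/t) + 6*Z = 6*Z + t*(5 - 3/t))
-2*X(1, -4)*(-25) = -2*(-3 + 5*1 + 6*(-4))*(-25) = -2*(-3 + 5 - 24)*(-25) = -2*(-22)*(-25) = 44*(-25) = -1100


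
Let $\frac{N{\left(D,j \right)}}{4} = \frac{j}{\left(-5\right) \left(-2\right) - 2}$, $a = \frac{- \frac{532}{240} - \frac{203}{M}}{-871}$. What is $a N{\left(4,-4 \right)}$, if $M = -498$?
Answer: $- \frac{231}{55610} \approx -0.0041539$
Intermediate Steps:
$a = \frac{231}{111220}$ ($a = \frac{- \frac{532}{240} - \frac{203}{-498}}{-871} = \left(\left(-532\right) \frac{1}{240} - - \frac{203}{498}\right) \left(- \frac{1}{871}\right) = \left(- \frac{133}{60} + \frac{203}{498}\right) \left(- \frac{1}{871}\right) = \left(- \frac{3003}{1660}\right) \left(- \frac{1}{871}\right) = \frac{231}{111220} \approx 0.002077$)
$N{\left(D,j \right)} = \frac{j}{2}$ ($N{\left(D,j \right)} = 4 \frac{j}{\left(-5\right) \left(-2\right) - 2} = 4 \frac{j}{10 - 2} = 4 \frac{j}{8} = \frac{j}{2}$)
$a N{\left(4,-4 \right)} = \frac{231 \cdot \frac{1}{2} \left(-4\right)}{111220} = \frac{231}{111220} \left(-2\right) = - \frac{231}{55610}$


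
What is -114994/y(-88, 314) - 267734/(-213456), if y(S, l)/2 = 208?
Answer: -763586935/2774928 ≈ -275.17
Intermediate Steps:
y(S, l) = 416 (y(S, l) = 2*208 = 416)
-114994/y(-88, 314) - 267734/(-213456) = -114994/416 - 267734/(-213456) = -114994*1/416 - 267734*(-1/213456) = -57497/208 + 133867/106728 = -763586935/2774928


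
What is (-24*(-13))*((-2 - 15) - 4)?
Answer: -6552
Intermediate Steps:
(-24*(-13))*((-2 - 15) - 4) = 312*(-17 - 4) = 312*(-21) = -6552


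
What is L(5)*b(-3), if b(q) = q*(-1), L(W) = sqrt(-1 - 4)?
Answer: 3*I*sqrt(5) ≈ 6.7082*I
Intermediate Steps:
L(W) = I*sqrt(5) (L(W) = sqrt(-5) = I*sqrt(5))
b(q) = -q
L(5)*b(-3) = (I*sqrt(5))*(-1*(-3)) = (I*sqrt(5))*3 = 3*I*sqrt(5)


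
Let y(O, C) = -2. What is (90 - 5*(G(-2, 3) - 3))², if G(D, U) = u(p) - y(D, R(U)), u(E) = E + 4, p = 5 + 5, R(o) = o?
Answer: 625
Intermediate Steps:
p = 10
u(E) = 4 + E
G(D, U) = 16 (G(D, U) = (4 + 10) - 1*(-2) = 14 + 2 = 16)
(90 - 5*(G(-2, 3) - 3))² = (90 - 5*(16 - 3))² = (90 - 5*13)² = (90 - 65)² = 25² = 625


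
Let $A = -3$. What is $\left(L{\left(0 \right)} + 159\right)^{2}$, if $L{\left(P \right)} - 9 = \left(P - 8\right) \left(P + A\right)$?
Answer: $36864$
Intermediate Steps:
$L{\left(P \right)} = 9 + \left(-8 + P\right) \left(-3 + P\right)$ ($L{\left(P \right)} = 9 + \left(P - 8\right) \left(P - 3\right) = 9 + \left(-8 + P\right) \left(-3 + P\right)$)
$\left(L{\left(0 \right)} + 159\right)^{2} = \left(\left(33 + 0^{2} - 0\right) + 159\right)^{2} = \left(\left(33 + 0 + 0\right) + 159\right)^{2} = \left(33 + 159\right)^{2} = 192^{2} = 36864$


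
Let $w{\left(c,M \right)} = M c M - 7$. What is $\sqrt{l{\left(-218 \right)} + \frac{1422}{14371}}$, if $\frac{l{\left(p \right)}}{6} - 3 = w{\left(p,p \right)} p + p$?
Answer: $\frac{2 \sqrt{699667118527530741}}{14371} \approx 1.1641 \cdot 10^{5}$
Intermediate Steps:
$w{\left(c,M \right)} = -7 + c M^{2}$ ($w{\left(c,M \right)} = c M^{2} - 7 = -7 + c M^{2}$)
$l{\left(p \right)} = 18 + 6 p + 6 p \left(-7 + p^{3}\right)$ ($l{\left(p \right)} = 18 + 6 \left(\left(-7 + p p^{2}\right) p + p\right) = 18 + 6 \left(\left(-7 + p^{3}\right) p + p\right) = 18 + 6 \left(p \left(-7 + p^{3}\right) + p\right) = 18 + 6 \left(p + p \left(-7 + p^{3}\right)\right) = 18 + \left(6 p + 6 p \left(-7 + p^{3}\right)\right) = 18 + 6 p + 6 p \left(-7 + p^{3}\right)$)
$\sqrt{l{\left(-218 \right)} + \frac{1422}{14371}} = \sqrt{\left(18 - -7848 + 6 \left(-218\right)^{4}\right) + \frac{1422}{14371}} = \sqrt{\left(18 + 7848 + 6 \cdot 2258530576\right) + 1422 \cdot \frac{1}{14371}} = \sqrt{\left(18 + 7848 + 13551183456\right) + \frac{1422}{14371}} = \sqrt{13551191322 + \frac{1422}{14371}} = \sqrt{\frac{194744170489884}{14371}} = \frac{2 \sqrt{699667118527530741}}{14371}$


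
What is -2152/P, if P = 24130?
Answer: -1076/12065 ≈ -0.089184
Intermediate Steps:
-2152/P = -2152/24130 = -2152*1/24130 = -1076/12065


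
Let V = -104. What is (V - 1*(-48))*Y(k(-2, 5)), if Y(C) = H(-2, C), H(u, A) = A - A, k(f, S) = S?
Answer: 0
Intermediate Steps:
H(u, A) = 0
Y(C) = 0
(V - 1*(-48))*Y(k(-2, 5)) = (-104 - 1*(-48))*0 = (-104 + 48)*0 = -56*0 = 0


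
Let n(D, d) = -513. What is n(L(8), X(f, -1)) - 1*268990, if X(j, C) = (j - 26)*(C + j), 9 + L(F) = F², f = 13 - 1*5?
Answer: -269503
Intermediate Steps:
f = 8 (f = 13 - 5 = 8)
L(F) = -9 + F²
X(j, C) = (-26 + j)*(C + j)
n(L(8), X(f, -1)) - 1*268990 = -513 - 1*268990 = -513 - 268990 = -269503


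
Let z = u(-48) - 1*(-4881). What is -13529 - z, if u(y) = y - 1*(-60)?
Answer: -18422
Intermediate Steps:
u(y) = 60 + y (u(y) = y + 60 = 60 + y)
z = 4893 (z = (60 - 48) - 1*(-4881) = 12 + 4881 = 4893)
-13529 - z = -13529 - 1*4893 = -13529 - 4893 = -18422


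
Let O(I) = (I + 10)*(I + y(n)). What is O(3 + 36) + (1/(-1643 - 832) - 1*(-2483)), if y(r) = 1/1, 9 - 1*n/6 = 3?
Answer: 10996424/2475 ≈ 4443.0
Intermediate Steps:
n = 36 (n = 54 - 6*3 = 54 - 18 = 36)
y(r) = 1
O(I) = (1 + I)*(10 + I) (O(I) = (I + 10)*(I + 1) = (10 + I)*(1 + I) = (1 + I)*(10 + I))
O(3 + 36) + (1/(-1643 - 832) - 1*(-2483)) = (10 + (3 + 36)² + 11*(3 + 36)) + (1/(-1643 - 832) - 1*(-2483)) = (10 + 39² + 11*39) + (1/(-2475) + 2483) = (10 + 1521 + 429) + (-1/2475 + 2483) = 1960 + 6145424/2475 = 10996424/2475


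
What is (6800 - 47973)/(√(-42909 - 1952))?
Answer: 41173*I*√44861/44861 ≈ 194.39*I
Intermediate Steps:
(6800 - 47973)/(√(-42909 - 1952)) = -41173*(-I*√44861/44861) = -(-41173)*I*√44861/44861 = 41173*I*√44861/44861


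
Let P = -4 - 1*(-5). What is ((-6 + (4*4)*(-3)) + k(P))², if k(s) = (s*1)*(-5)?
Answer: 3481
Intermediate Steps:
P = 1 (P = -4 + 5 = 1)
k(s) = -5*s (k(s) = s*(-5) = -5*s)
((-6 + (4*4)*(-3)) + k(P))² = ((-6 + (4*4)*(-3)) - 5*1)² = ((-6 + 16*(-3)) - 5)² = ((-6 - 48) - 5)² = (-54 - 5)² = (-59)² = 3481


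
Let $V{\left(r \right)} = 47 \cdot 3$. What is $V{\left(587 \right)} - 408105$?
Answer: $-407964$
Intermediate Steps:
$V{\left(r \right)} = 141$
$V{\left(587 \right)} - 408105 = 141 - 408105 = -407964$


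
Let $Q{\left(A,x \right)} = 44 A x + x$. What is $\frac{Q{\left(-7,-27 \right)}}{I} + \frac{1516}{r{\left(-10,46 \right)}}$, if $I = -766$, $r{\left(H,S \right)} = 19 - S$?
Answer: $- \frac{1385059}{20682} \approx -66.969$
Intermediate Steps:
$Q{\left(A,x \right)} = x + 44 A x$ ($Q{\left(A,x \right)} = 44 A x + x = x + 44 A x$)
$\frac{Q{\left(-7,-27 \right)}}{I} + \frac{1516}{r{\left(-10,46 \right)}} = \frac{\left(-27\right) \left(1 + 44 \left(-7\right)\right)}{-766} + \frac{1516}{19 - 46} = - 27 \left(1 - 308\right) \left(- \frac{1}{766}\right) + \frac{1516}{19 - 46} = \left(-27\right) \left(-307\right) \left(- \frac{1}{766}\right) + \frac{1516}{-27} = 8289 \left(- \frac{1}{766}\right) + 1516 \left(- \frac{1}{27}\right) = - \frac{8289}{766} - \frac{1516}{27} = - \frac{1385059}{20682}$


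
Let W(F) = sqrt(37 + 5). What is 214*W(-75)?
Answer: 214*sqrt(42) ≈ 1386.9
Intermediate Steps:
W(F) = sqrt(42)
214*W(-75) = 214*sqrt(42)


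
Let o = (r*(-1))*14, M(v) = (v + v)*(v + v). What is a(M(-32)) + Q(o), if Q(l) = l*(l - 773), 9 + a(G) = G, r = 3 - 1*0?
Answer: 38317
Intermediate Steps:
r = 3 (r = 3 + 0 = 3)
M(v) = 4*v² (M(v) = (2*v)*(2*v) = 4*v²)
a(G) = -9 + G
o = -42 (o = (3*(-1))*14 = -3*14 = -42)
Q(l) = l*(-773 + l)
a(M(-32)) + Q(o) = (-9 + 4*(-32)²) - 42*(-773 - 42) = (-9 + 4*1024) - 42*(-815) = (-9 + 4096) + 34230 = 4087 + 34230 = 38317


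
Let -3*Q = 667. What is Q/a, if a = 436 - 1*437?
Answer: 667/3 ≈ 222.33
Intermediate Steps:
a = -1 (a = 436 - 437 = -1)
Q = -667/3 (Q = -⅓*667 = -667/3 ≈ -222.33)
Q/a = -667/3/(-1) = -667/3*(-1) = 667/3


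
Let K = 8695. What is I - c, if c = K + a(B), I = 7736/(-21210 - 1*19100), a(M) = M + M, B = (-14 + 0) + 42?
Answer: -176380273/20155 ≈ -8751.2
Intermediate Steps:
B = 28 (B = -14 + 42 = 28)
a(M) = 2*M
I = -3868/20155 (I = 7736/(-21210 - 19100) = 7736/(-40310) = 7736*(-1/40310) = -3868/20155 ≈ -0.19191)
c = 8751 (c = 8695 + 2*28 = 8695 + 56 = 8751)
I - c = -3868/20155 - 1*8751 = -3868/20155 - 8751 = -176380273/20155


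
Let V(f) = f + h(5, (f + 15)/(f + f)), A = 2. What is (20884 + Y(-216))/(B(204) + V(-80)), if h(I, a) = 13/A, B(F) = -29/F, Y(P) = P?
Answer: -4216272/15023 ≈ -280.65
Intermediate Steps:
h(I, a) = 13/2
V(f) = 13/2 + f (V(f) = f + 13/2 = 13/2 + f)
(20884 + Y(-216))/(B(204) + V(-80)) = (20884 - 216)/(-29/204 + (13/2 - 80)) = 20668/(-29*1/204 - 147/2) = 20668/(-29/204 - 147/2) = 20668/(-15023/204) = 20668*(-204/15023) = -4216272/15023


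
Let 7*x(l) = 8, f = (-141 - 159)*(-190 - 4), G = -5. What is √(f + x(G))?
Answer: 4*√178241/7 ≈ 241.25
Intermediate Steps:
f = 58200 (f = -300*(-194) = 58200)
x(l) = 8/7 (x(l) = (⅐)*8 = 8/7)
√(f + x(G)) = √(58200 + 8/7) = √(407408/7) = 4*√178241/7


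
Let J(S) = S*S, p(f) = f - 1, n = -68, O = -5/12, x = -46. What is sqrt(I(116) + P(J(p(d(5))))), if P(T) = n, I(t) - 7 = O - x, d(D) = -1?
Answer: I*sqrt(555)/6 ≈ 3.9264*I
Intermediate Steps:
O = -5/12 (O = -5*1/12 = -5/12 ≈ -0.41667)
I(t) = 631/12 (I(t) = 7 + (-5/12 - 1*(-46)) = 7 + (-5/12 + 46) = 7 + 547/12 = 631/12)
p(f) = -1 + f
J(S) = S**2
P(T) = -68
sqrt(I(116) + P(J(p(d(5))))) = sqrt(631/12 - 68) = sqrt(-185/12) = I*sqrt(555)/6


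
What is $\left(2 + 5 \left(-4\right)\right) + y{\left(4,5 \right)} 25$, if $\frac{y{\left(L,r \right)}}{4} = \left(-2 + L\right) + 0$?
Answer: $182$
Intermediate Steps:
$y{\left(L,r \right)} = -8 + 4 L$ ($y{\left(L,r \right)} = 4 \left(\left(-2 + L\right) + 0\right) = 4 \left(-2 + L\right) = -8 + 4 L$)
$\left(2 + 5 \left(-4\right)\right) + y{\left(4,5 \right)} 25 = \left(2 + 5 \left(-4\right)\right) + \left(-8 + 4 \cdot 4\right) 25 = \left(2 - 20\right) + \left(-8 + 16\right) 25 = -18 + 8 \cdot 25 = -18 + 200 = 182$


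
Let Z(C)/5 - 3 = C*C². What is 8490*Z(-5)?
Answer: -5178900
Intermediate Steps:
Z(C) = 15 + 5*C³ (Z(C) = 15 + 5*(C*C²) = 15 + 5*C³)
8490*Z(-5) = 8490*(15 + 5*(-5)³) = 8490*(15 + 5*(-125)) = 8490*(15 - 625) = 8490*(-610) = -5178900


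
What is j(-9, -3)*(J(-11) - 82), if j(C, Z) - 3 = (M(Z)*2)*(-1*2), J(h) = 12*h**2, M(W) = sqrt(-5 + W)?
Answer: 4110 - 10960*I*sqrt(2) ≈ 4110.0 - 15500.0*I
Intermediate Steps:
j(C, Z) = 3 - 4*sqrt(-5 + Z) (j(C, Z) = 3 + (sqrt(-5 + Z)*2)*(-1*2) = 3 + (2*sqrt(-5 + Z))*(-2) = 3 - 4*sqrt(-5 + Z))
j(-9, -3)*(J(-11) - 82) = (3 - 4*sqrt(-5 - 3))*(12*(-11)**2 - 82) = (3 - 8*I*sqrt(2))*(12*121 - 82) = (3 - 8*I*sqrt(2))*(1452 - 82) = (3 - 8*I*sqrt(2))*1370 = 4110 - 10960*I*sqrt(2)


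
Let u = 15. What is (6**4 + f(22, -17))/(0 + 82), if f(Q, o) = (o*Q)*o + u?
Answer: 7669/82 ≈ 93.524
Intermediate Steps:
f(Q, o) = 15 + Q*o**2 (f(Q, o) = (o*Q)*o + 15 = (Q*o)*o + 15 = Q*o**2 + 15 = 15 + Q*o**2)
(6**4 + f(22, -17))/(0 + 82) = (6**4 + (15 + 22*(-17)**2))/(0 + 82) = (1296 + (15 + 22*289))/82 = (1296 + (15 + 6358))*(1/82) = (1296 + 6373)*(1/82) = 7669*(1/82) = 7669/82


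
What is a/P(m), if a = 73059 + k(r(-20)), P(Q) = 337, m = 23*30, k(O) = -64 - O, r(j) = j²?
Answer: 72595/337 ≈ 215.42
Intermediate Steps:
m = 690
a = 72595 (a = 73059 + (-64 - 1*(-20)²) = 73059 + (-64 - 1*400) = 73059 + (-64 - 400) = 73059 - 464 = 72595)
a/P(m) = 72595/337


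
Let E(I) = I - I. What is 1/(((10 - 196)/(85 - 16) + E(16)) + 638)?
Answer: 23/14612 ≈ 0.0015740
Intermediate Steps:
E(I) = 0
1/(((10 - 196)/(85 - 16) + E(16)) + 638) = 1/(((10 - 196)/(85 - 16) + 0) + 638) = 1/((-186/69 + 0) + 638) = 1/((-186*1/69 + 0) + 638) = 1/((-62/23 + 0) + 638) = 1/(-62/23 + 638) = 1/(14612/23) = 23/14612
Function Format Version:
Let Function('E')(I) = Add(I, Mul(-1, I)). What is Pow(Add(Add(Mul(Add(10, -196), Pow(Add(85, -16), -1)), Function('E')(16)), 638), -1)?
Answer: Rational(23, 14612) ≈ 0.0015740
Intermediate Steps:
Function('E')(I) = 0
Pow(Add(Add(Mul(Add(10, -196), Pow(Add(85, -16), -1)), Function('E')(16)), 638), -1) = Pow(Add(Add(Mul(Add(10, -196), Pow(Add(85, -16), -1)), 0), 638), -1) = Pow(Add(Add(Mul(-186, Pow(69, -1)), 0), 638), -1) = Pow(Add(Add(Mul(-186, Rational(1, 69)), 0), 638), -1) = Pow(Add(Add(Rational(-62, 23), 0), 638), -1) = Pow(Add(Rational(-62, 23), 638), -1) = Pow(Rational(14612, 23), -1) = Rational(23, 14612)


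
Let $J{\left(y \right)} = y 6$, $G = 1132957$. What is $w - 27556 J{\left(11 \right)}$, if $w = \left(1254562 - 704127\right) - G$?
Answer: $-2401218$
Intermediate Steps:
$w = -582522$ ($w = \left(1254562 - 704127\right) - 1132957 = 550435 - 1132957 = -582522$)
$J{\left(y \right)} = 6 y$
$w - 27556 J{\left(11 \right)} = -582522 - 27556 \cdot 6 \cdot 11 = -582522 - 1818696 = -2401218$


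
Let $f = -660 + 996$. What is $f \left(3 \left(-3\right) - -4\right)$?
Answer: $-1680$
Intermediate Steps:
$f = 336$
$f \left(3 \left(-3\right) - -4\right) = 336 \left(3 \left(-3\right) - -4\right) = 336 \left(-9 + 4\right) = 336 \left(-5\right) = -1680$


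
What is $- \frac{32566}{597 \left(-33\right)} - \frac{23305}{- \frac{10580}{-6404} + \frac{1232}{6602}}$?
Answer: $- \frac{2426149679797979}{191441729061} \approx -12673.0$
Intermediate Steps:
$- \frac{32566}{597 \left(-33\right)} - \frac{23305}{- \frac{10580}{-6404} + \frac{1232}{6602}} = - \frac{32566}{-19701} - \frac{23305}{\left(-10580\right) \left(- \frac{1}{6404}\right) + 1232 \cdot \frac{1}{6602}} = \left(-32566\right) \left(- \frac{1}{19701}\right) - \frac{23305}{\frac{2645}{1601} + \frac{616}{3301}} = \frac{32566}{19701} - \frac{23305}{\frac{9717361}{5284901}} = \frac{32566}{19701} - \frac{123164617805}{9717361} = - \frac{2426149679797979}{191441729061}$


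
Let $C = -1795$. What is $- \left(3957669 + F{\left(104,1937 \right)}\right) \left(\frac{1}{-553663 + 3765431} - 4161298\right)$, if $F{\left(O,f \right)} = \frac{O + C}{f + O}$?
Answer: $\frac{53979066752871349944447}{3277609244} \approx 1.6469 \cdot 10^{13}$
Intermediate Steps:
$F{\left(O,f \right)} = \frac{-1795 + O}{O + f}$ ($F{\left(O,f \right)} = \frac{O - 1795}{f + O} = \frac{-1795 + O}{O + f}$)
$- \left(3957669 + F{\left(104,1937 \right)}\right) \left(\frac{1}{-553663 + 3765431} - 4161298\right) = - \left(3957669 + \frac{-1795 + 104}{104 + 1937}\right) \left(\frac{1}{-553663 + 3765431} - 4161298\right) = - \left(3957669 + \frac{1}{2041} \left(-1691\right)\right) \left(\frac{1}{3211768} - 4161298\right) = - \frac{\left(3957669 - \frac{1691}{2041}\right) \left(-13365123754863\right)}{3211768} = - \frac{8077600738 \left(-13365123754863\right)}{2041 \cdot 3211768} = \left(-1\right) \left(- \frac{53979066752871349944447}{3277609244}\right) = \frac{53979066752871349944447}{3277609244}$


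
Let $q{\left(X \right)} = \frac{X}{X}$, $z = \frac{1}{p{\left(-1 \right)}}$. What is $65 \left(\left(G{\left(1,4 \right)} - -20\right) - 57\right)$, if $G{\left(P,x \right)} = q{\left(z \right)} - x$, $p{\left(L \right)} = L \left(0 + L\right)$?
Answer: $-2600$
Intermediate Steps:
$p{\left(L \right)} = L^{2}$ ($p{\left(L \right)} = L L = L^{2}$)
$z = 1$ ($z = \frac{1}{\left(-1\right)^{2}} = 1^{-1} = 1$)
$q{\left(X \right)} = 1$
$G{\left(P,x \right)} = 1 - x$
$65 \left(\left(G{\left(1,4 \right)} - -20\right) - 57\right) = 65 \left(\left(\left(1 - 4\right) - -20\right) - 57\right) = 65 \left(\left(\left(1 - 4\right) + 20\right) - 57\right) = 65 \left(\left(-3 + 20\right) - 57\right) = 65 \left(17 - 57\right) = 65 \left(-40\right) = -2600$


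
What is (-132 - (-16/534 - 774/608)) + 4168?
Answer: 327699809/81168 ≈ 4037.3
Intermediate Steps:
(-132 - (-16/534 - 774/608)) + 4168 = (-132 - (-16*1/534 - 774*1/608)) + 4168 = (-132 - (-8/267 - 387/304)) + 4168 = (-132 - 1*(-105761/81168)) + 4168 = (-132 + 105761/81168) + 4168 = -10608415/81168 + 4168 = 327699809/81168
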